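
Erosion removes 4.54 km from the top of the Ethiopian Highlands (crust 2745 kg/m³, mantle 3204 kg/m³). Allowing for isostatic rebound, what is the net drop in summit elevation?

Rebound u = e ρ_c/ρ_m = 4.54 km × 2745/3204 = 3.89 km.
Net surface drop = e − u = 4.54 km − 3.89 km = e (ρ_m − ρ_c)/ρ_m = 0.65 km.

0.65 km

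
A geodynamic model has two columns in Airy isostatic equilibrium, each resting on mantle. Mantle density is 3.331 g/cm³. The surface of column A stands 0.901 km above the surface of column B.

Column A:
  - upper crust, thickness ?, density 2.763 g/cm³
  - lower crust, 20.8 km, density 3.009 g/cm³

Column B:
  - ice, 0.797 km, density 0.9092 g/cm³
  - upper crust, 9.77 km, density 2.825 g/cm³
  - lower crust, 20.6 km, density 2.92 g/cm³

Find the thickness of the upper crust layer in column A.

Take the compensation level at the base of the deeper column (depth z_c below the surface of column A) and equate Σ ρ_i t_i down to z_c; mantle fills any gap and the z_c terms cancel.
Column A: x×2.763 + 20.8×3.009 + (z_c − 20.8 − x)×3.331
Column B: 0.901×0 + 0.797×0.9092 + 9.77×2.825 + 20.6×2.92 + (z_c − 0.901 − 31.167)×3.331
The z_c×3.331 term appears on both sides and cancels. Collect the known terms of each column as K = Σ(ρt)_known − 3.331 × (depth of known layers): K_A = 62.5872 − 3.331×20.8 = −6.6976; K_B = 88.4768824 − 3.331×(0.901 + 31.167) = −18.3416256.
Balance: K_A − x×(3.331 − 2.763) = K_B, so x = (K_A − K_B)/(3.331 − 2.763) = 11.644/0.568 = 20.5 km.

20.5 km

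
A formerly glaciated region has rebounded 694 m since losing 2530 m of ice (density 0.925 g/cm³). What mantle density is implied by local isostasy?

ρ_m = ρ_ice t / u = 0.925 × 2530 m/694 m = 3.37 g/cm³.

3.37 g/cm³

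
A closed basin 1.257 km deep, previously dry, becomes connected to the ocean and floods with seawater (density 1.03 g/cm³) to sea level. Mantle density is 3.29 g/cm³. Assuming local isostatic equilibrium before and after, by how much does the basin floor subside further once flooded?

0.573 km

After flooding the water column is d + s deep. Its weight must equal the weight of mantle displaced by the extra subsidence s: (d + s) ρ_w = s ρ_m.
s = d ρ_w / (ρ_m − ρ_w) = 1.257 km × 1.03/(3.29 − 1.03) = 0.573 km.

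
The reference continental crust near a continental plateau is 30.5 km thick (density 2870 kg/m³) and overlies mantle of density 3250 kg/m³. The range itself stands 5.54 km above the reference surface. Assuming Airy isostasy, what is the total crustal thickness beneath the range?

77.9 km

Root depth r = h ρ_c / (ρ_m − ρ_c) = 5.54 km × 2870 / 380 = 41.84 km.
Total thickness = T + h + r = 30.5 km + 5.54 km + 41.84 km = 77.9 km.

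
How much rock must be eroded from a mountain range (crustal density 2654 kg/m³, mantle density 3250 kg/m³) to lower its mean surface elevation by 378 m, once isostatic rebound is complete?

Net drop Δ = e − u = e − e ρ_c/ρ_m = e (ρ_m − ρ_c)/ρ_m.
e = Δ ρ_m/(ρ_m − ρ_c) = 378 m × 3250/596 = 2060 m.

2060 m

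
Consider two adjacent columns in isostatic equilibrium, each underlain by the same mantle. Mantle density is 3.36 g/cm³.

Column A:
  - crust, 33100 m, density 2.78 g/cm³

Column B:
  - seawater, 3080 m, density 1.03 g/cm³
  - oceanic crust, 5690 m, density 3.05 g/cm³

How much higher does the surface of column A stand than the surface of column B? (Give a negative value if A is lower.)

3050 m

For any compensation level in the mantle, the mantle terms cancel and isostasy reduces to e = (Σt_A − Σt_B) − (Σ(ρt)_A − Σ(ρt)_B) / ρ_m.
Σt_A = 33100 m; Σt_B = 8770 m; Σ(ρt)_A = 92018; Σ(ρt)_B = 20526.9 (in m·g/cm³).
e = (33100 − 8770) − (92018 − 20526.9) / 3.36 = 3050 m.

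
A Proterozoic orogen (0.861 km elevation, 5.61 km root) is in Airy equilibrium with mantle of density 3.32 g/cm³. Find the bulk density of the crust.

ρ_c h = (ρ_m − ρ_c) r → ρ_c (h + r) = ρ_m r → ρ_c = ρ_m r / (h + r).
ρ_c = 3.32 × 5.61 km / (0.861 km + 5.61 km) = 2.88 g/cm³.

2.88 g/cm³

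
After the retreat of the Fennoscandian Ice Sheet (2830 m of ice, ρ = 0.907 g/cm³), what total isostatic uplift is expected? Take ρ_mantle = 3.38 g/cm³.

Removing the load lets mantle flow back in; uplift u satisfies ρ_ice t = ρ_m u.
u = t ρ_ice/ρ_m = 2830 m × 0.907/3.38 = 759 m.

759 m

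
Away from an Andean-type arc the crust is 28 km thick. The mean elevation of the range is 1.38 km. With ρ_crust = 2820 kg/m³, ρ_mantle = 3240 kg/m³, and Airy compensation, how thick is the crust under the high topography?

Root depth r = h ρ_c / (ρ_m − ρ_c) = 1.38 km × 2820 / 420 = 9.266 km.
Total thickness = T + h + r = 28 km + 1.38 km + 9.266 km = 38.6 km.

38.6 km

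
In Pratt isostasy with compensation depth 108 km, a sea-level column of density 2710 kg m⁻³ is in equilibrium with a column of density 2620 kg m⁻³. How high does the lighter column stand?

ρ_ref D = ρ (D + h) → h = D (ρ_ref − ρ)/ρ.
h = 108 km × (2710 − 2620)/2620 = 3.71 km.

3.71 km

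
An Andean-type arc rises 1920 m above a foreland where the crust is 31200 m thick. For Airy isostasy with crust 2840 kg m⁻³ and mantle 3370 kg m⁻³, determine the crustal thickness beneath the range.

Root depth r = h ρ_c / (ρ_m − ρ_c) = 1920 m × 2840 / 530 = 10290 m.
Total thickness = T + h + r = 31200 m + 1920 m + 10290 m = 43400 m.

43400 m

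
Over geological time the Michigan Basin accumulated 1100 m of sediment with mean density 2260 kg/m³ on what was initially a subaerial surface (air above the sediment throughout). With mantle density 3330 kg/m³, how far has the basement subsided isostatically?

747 m

Subaerial load: s = t ρ_sed / ρ_m = 1100 m × 2260/3330 = 747 m.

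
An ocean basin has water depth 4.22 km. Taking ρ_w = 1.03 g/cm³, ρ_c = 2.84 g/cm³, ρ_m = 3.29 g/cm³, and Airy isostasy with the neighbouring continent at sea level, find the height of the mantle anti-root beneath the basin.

17 km

Equating mass per unit area of the two columns: replacing crust with seawater at the top is compensated by replacing crust with mantle at the base: d (ρ_c − ρ_w) = a (ρ_m − ρ_c).
a = d (ρ_c − ρ_w)/(ρ_m − ρ_c) = 4.22 km × 1.81/0.45 = 17 km.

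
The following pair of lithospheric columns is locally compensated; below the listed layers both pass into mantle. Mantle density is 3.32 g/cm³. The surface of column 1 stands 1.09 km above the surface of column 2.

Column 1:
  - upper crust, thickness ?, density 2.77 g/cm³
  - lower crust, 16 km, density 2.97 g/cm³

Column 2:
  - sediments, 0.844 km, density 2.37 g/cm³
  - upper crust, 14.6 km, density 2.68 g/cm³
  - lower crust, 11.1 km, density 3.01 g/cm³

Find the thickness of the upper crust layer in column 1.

21.1 km

Take the compensation level at the base of the deeper column (depth z_c below the surface of column 1) and equate Σ ρ_i t_i down to z_c; mantle fills any gap and the z_c terms cancel.
Column 1: x×2.77 + 16×2.97 + (z_c − 16 − x)×3.32
Column 2: 1.09×0 + 0.844×2.37 + 14.6×2.68 + 11.1×3.01 + (z_c − 1.09 − 26.544)×3.32
The z_c×3.32 term appears on both sides and cancels. Collect the known terms of each column as K = Σ(ρt)_known − 3.32 × (depth of known layers): K_1 = 47.52 − 3.32×16 = −5.6; K_2 = 74.53928 − 3.32×(1.09 + 26.544) = −17.2056.
Balance: K_1 − x×(3.32 − 2.77) = K_2, so x = (K_1 − K_2)/(3.32 − 2.77) = 11.6056/0.55 = 21.1 km.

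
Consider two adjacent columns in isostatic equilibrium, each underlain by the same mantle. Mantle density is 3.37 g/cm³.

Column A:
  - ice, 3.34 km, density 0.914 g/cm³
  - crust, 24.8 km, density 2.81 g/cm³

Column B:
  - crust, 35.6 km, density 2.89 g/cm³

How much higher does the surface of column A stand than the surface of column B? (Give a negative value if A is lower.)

For any compensation level in the mantle, the mantle terms cancel and isostasy reduces to e = (Σt_A − Σt_B) − (Σ(ρt)_A − Σ(ρt)_B) / ρ_m.
Σt_A = 28.14 km; Σt_B = 35.6 km; Σ(ρt)_A = 72.74076; Σ(ρt)_B = 102.884 (in km·g/cm³).
e = (28.14 − 35.6) − (72.74076 − 102.884) / 3.37 = 1.48 km.

1.48 km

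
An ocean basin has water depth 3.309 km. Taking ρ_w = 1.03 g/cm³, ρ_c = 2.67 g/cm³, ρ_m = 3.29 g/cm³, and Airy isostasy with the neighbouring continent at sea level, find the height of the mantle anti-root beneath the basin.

Isostatic balance requires: replacing crust with seawater at the top is compensated by replacing crust with mantle at the base: d (ρ_c − ρ_w) = a (ρ_m − ρ_c).
a = d (ρ_c − ρ_w)/(ρ_m − ρ_c) = 3.309 km × 1.64/0.62 = 8.75 km.

8.75 km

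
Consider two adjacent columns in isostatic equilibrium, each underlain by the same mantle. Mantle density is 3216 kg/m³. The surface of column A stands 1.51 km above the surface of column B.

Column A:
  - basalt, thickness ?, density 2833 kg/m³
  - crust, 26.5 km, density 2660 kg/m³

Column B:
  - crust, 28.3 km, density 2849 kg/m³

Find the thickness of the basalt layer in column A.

1.33 km

Take the compensation level at the base of the deeper column (depth z_c below the surface of column A) and equate Σ ρ_i t_i down to z_c; mantle fills any gap and the z_c terms cancel.
Column A: x×2833 + 26.5×2660 + (z_c − 26.5 − x)×3216
Column B: 1.51×0 + 28.3×2849 + (z_c − 1.51 − 28.3)×3216
The z_c×3216 term appears on both sides and cancels. Collect the known terms of each column as K = Σ(ρt)_known − 3216 × (depth of known layers): K_A = 70490 − 3216×26.5 = −14734; K_B = 80626.7 − 3216×(1.51 + 28.3) = −15242.26.
Balance: K_A − x×(3216 − 2833) = K_B, so x = (K_A − K_B)/(3216 − 2833) = 508.26/383 = 1.33 km.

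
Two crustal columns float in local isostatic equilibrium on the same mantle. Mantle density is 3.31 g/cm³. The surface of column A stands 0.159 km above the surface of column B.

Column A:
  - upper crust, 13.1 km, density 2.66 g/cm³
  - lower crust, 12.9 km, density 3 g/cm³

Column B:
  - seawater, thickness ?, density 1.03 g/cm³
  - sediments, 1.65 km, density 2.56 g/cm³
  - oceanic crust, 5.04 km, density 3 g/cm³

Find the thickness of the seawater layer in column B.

Take the compensation level at the base of the deeper column (depth z_c below the surface of column A) and equate Σ ρ_i t_i down to z_c; mantle fills any gap and the z_c terms cancel.
Column A: 13.1×2.66 + 12.9×3 + (z_c − 26)×3.31
Column B: 0.159×0 + x×1.03 + 1.65×2.56 + 5.04×3 + (z_c − 0.159 − 6.69 − x)×3.31
The z_c×3.31 term appears on both sides and cancels. Collect the known terms of each column as K = Σ(ρt)_known − 3.31 × (depth of known layers): K_A = 73.546 − 3.31×26 = −12.514; K_B = 19.344 − 3.31×(0.159 + 6.69) = −3.32619.
Balance: K_A = K_B − x×(3.31 − 1.03), so x = (K_B − K_A)/(3.31 − 1.03) = 9.18781/2.28 = 4.03 km.

4.03 km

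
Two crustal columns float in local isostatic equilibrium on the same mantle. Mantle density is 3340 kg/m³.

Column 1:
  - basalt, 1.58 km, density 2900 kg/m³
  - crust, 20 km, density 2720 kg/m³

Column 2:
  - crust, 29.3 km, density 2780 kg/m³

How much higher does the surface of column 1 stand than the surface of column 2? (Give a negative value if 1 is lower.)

−0.992 km

For any compensation level in the mantle, the mantle terms cancel and isostasy reduces to e = (Σt_1 − Σt_2) − (Σ(ρt)_1 − Σ(ρt)_2) / ρ_m.
Σt_1 = 21.58 km; Σt_2 = 29.3 km; Σ(ρt)_1 = 58982; Σ(ρt)_2 = 81454 (in km·kg/m³).
e = (21.58 − 29.3) − (58982 − 81454) / 3340 = −0.992 km.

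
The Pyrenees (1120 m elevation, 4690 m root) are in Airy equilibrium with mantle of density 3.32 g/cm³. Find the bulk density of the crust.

ρ_c h = (ρ_m − ρ_c) r → ρ_c (h + r) = ρ_m r → ρ_c = ρ_m r / (h + r).
ρ_c = 3.32 × 4690 m / (1120 m + 4690 m) = 2.68 g/cm³.

2.68 g/cm³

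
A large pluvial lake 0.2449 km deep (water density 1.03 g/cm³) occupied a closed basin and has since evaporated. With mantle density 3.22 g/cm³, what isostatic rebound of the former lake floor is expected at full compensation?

u = d ρ_w/ρ_m = 0.2449 km × 1.03/3.22 = 0.0783 km.

0.0783 km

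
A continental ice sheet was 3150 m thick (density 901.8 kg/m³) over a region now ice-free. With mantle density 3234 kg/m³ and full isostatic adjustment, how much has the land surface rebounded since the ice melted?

878 m

Removing the load lets mantle flow back in; uplift u satisfies ρ_ice t = ρ_m u.
u = t ρ_ice/ρ_m = 3150 m × 901.8/3234 = 878 m.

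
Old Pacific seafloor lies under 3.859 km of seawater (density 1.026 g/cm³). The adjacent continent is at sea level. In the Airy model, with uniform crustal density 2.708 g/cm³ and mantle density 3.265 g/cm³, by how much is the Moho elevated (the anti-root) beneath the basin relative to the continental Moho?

In Airy isostatic equilibrium: replacing crust with seawater at the top is compensated by replacing crust with mantle at the base: d (ρ_c − ρ_w) = a (ρ_m − ρ_c).
a = d (ρ_c − ρ_w)/(ρ_m − ρ_c) = 3.859 km × 1.682/0.557 = 11.7 km.

11.7 km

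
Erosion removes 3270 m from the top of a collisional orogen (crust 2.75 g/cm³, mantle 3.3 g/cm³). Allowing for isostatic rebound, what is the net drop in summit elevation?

545 m

Rebound u = e ρ_c/ρ_m = 3270 m × 2.75/3.3 = 2725 m.
Net surface drop = e − u = 3270 m − 2725 m = e (ρ_m − ρ_c)/ρ_m = 545 m.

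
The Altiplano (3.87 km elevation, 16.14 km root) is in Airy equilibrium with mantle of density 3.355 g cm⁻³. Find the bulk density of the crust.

2.71 g cm⁻³

ρ_c h = (ρ_m − ρ_c) r → ρ_c (h + r) = ρ_m r → ρ_c = ρ_m r / (h + r).
ρ_c = 3.355 × 16.14 km / (3.87 km + 16.14 km) = 2.71 g cm⁻³.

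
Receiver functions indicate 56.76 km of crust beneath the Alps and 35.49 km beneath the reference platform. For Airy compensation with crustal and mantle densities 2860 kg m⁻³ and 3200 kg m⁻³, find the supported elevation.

Excess crust Δ = 56.76 km − 35.49 km = 21.27 km, split between elevation h and root r with h + r = Δ.
Airy balance ρ_c h = (ρ_m − ρ_c) r gives r = h ρ_c/(ρ_m − ρ_c), so h (1 + ρ_c/(ρ_m − ρ_c)) = Δ, i.e. h = Δ (ρ_m − ρ_c)/ρ_m.
h = 21.27 km × 340/3200 = 2.26 km.

2.26 km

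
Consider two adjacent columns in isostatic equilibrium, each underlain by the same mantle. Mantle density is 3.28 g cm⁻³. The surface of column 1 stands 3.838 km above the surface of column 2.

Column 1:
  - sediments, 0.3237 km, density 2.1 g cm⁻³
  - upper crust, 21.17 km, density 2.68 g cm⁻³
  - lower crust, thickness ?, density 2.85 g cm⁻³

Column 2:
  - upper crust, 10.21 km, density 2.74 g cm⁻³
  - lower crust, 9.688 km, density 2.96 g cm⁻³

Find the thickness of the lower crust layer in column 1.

18.9 km

Take the compensation level at the base of the deeper column (depth z_c below the surface of column 1) and equate Σ ρ_i t_i down to z_c; mantle fills any gap and the z_c terms cancel.
Column 1: 0.3237×2.1 + 21.17×2.68 + x×2.85 + (z_c − 21.4937 − x)×3.28
Column 2: 3.838×0 + 10.21×2.74 + 9.688×2.96 + (z_c − 3.838 − 19.898)×3.28
The z_c×3.28 term appears on both sides and cancels. Collect the known terms of each column as K = Σ(ρt)_known − 3.28 × (depth of known layers): K_1 = 57.41537 − 3.28×21.4937 = −13.083966; K_2 = 56.65188 − 3.28×(3.838 + 19.898) = −21.2022.
Balance: K_1 − x×(3.28 − 2.85) = K_2, so x = (K_1 − K_2)/(3.28 − 2.85) = 8.11823/0.43 = 18.9 km.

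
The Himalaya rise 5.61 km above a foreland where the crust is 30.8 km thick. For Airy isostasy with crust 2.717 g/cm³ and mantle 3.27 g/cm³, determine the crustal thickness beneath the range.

Root depth r = h ρ_c / (ρ_m − ρ_c) = 5.61 km × 2.717 / 0.553 = 27.56 km.
Total thickness = T + h + r = 30.8 km + 5.61 km + 27.56 km = 64 km.

64 km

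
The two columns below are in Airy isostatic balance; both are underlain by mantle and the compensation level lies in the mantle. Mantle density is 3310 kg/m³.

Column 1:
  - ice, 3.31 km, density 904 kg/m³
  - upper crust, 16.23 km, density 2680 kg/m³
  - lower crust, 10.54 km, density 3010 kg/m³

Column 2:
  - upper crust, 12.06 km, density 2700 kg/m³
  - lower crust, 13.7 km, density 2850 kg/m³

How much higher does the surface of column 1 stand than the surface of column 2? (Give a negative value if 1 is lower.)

2.32 km

For any compensation level in the mantle, the mantle terms cancel and isostasy reduces to e = (Σt_1 − Σt_2) − (Σ(ρt)_1 − Σ(ρt)_2) / ρ_m.
Σt_1 = 30.08 km; Σt_2 = 25.76 km; Σ(ρt)_1 = 78214.04; Σ(ρt)_2 = 71607 (in km·kg/m³).
e = (30.08 − 25.76) − (78214.04 − 71607) / 3310 = 2.32 km.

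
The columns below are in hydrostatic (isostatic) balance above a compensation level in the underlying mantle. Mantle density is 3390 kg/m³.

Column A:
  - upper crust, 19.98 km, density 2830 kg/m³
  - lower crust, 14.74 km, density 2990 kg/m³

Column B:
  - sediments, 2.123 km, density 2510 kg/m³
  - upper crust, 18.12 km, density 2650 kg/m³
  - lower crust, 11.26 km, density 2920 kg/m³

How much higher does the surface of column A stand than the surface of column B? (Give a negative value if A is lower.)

For any compensation level in the mantle, the mantle terms cancel and isostasy reduces to e = (Σt_A − Σt_B) − (Σ(ρt)_A − Σ(ρt)_B) / ρ_m.
Σt_A = 34.72 km; Σt_B = 31.503 km; Σ(ρt)_A = 100616; Σ(ρt)_B = 86225.93 (in km·kg/m³).
e = (34.72 − 31.503) − (100616 − 86225.93) / 3390 = −1.03 km.

−1.03 km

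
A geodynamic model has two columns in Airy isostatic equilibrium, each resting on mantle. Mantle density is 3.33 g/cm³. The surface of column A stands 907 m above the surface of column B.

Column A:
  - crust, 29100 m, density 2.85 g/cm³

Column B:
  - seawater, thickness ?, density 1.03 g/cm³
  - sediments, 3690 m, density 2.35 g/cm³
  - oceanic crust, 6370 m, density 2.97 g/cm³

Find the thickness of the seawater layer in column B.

2190 m

Take the compensation level at the base of the deeper column (depth z_c below the surface of column A) and equate Σ ρ_i t_i down to z_c; mantle fills any gap and the z_c terms cancel.
Column A: 29100×2.85 + (z_c − 29100)×3.33
Column B: 907×0 + x×1.03 + 3690×2.35 + 6370×2.97 + (z_c − 907 − 10060 − x)×3.33
The z_c×3.33 term appears on both sides and cancels. Collect the known terms of each column as K = Σ(ρt)_known − 3.33 × (depth of known layers): K_A = 82935 − 3.33×29100 = −13968; K_B = 27590.4 − 3.33×(907 + 10060) = −8929.71.
Balance: K_A = K_B − x×(3.33 − 1.03), so x = (K_B − K_A)/(3.33 − 1.03) = 5038.29/2.3 = 2190 m.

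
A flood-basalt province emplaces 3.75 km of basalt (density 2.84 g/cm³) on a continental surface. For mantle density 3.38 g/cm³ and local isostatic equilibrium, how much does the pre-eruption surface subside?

3.15 km

Subaerial loading: s = t ρ_load / ρ_m.
s = 3.75 km × 2.84/3.38 = 3.15 km.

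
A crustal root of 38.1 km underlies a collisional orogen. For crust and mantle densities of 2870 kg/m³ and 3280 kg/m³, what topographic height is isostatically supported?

5.44 km

In Airy isostatic equilibrium: ρ_c h = (ρ_m − ρ_c) r.
h = r (ρ_m − ρ_c) / ρ_c = 38.1 km × (3280 − 2870) / 2870 = 5.44 km.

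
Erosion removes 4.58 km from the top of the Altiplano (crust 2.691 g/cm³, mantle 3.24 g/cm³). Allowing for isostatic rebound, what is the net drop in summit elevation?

Rebound u = e ρ_c/ρ_m = 4.58 km × 2.691/3.24 = 3.804 km.
Net surface drop = e − u = 4.58 km − 3.804 km = e (ρ_m − ρ_c)/ρ_m = 0.776 km.

0.776 km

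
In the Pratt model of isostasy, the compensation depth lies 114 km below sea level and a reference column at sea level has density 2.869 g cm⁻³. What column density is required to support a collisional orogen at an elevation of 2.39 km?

Pratt balance: ρ_ref D = ρ (D + h).
ρ = ρ_ref D/(D + h) = 2.869 × 114 km/(114 km + 2.39 km) = 2.81 g cm⁻³.

2.81 g cm⁻³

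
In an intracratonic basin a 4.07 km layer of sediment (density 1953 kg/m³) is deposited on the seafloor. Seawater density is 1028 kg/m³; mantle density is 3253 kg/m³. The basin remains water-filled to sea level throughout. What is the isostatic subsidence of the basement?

1.69 km

Submarine loading: the sediment displaces seawater, and the subsidence is in turn flooded, so s (ρ_m − ρ_w) = t (ρ_sed − ρ_w).
s = 4.07 km × (1953 − 1028) / (3253 − 1028) = 1.69 km.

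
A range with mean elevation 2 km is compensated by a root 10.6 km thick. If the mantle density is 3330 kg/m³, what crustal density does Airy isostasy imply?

2800 kg/m³

ρ_c h = (ρ_m − ρ_c) r → ρ_c (h + r) = ρ_m r → ρ_c = ρ_m r / (h + r).
ρ_c = 3330 × 10.6 km / (2 km + 10.6 km) = 2800 kg/m³.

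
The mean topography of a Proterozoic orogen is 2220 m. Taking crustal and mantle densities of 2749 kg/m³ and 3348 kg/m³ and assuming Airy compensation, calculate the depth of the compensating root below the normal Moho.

10200 m

For local isostatic compensation: the weight of the topography is balanced by the buoyancy of the root, ρ_c h = (ρ_m − ρ_c) r.
r = h · ρ_c / (ρ_m − ρ_c) = 2220 m × 2749 / (3348 − 2749) = 10200 m.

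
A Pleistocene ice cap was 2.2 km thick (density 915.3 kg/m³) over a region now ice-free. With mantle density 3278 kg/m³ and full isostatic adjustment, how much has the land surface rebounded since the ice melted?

Removing the load lets mantle flow back in; uplift u satisfies ρ_ice t = ρ_m u.
u = t ρ_ice/ρ_m = 2.2 km × 915.3/3278 = 0.614 km.

0.614 km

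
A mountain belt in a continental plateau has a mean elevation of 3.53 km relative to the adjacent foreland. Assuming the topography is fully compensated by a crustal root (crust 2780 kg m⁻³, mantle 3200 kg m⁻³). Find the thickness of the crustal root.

Isostatic balance requires: the weight of the topography is balanced by the buoyancy of the root, ρ_c h = (ρ_m − ρ_c) r.
r = h · ρ_c / (ρ_m − ρ_c) = 3.53 km × 2780 / (3200 − 2780) = 23.4 km.

23.4 km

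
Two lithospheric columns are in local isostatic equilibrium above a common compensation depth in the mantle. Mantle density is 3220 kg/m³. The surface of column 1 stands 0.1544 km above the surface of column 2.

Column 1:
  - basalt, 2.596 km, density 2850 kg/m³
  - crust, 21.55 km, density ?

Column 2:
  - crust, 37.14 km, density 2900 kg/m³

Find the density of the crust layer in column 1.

Take the compensation level at the base of the deeper column (depth z_c below the surface of column 1) and equate Σ ρ_i t_i down to z_c; mantle fills any gap and the z_c terms cancel.
Column 1: 2.596×2850 + 21.55×ρ + (z_c − 24.146)×3220
Column 2: 0.1544×0 + 37.14×2900 + (z_c − 0.1544 − 37.14)×3220
The z_c×3220 term appears on both sides and cancels. Collect the known terms of each column as K = Σ(ρt)_known − 3220 × (depth of known layers): K_1 = 7398.6 − 3220×24.146 = −70351.52; K_2 = 107706 − 3220×(0.1544 + 37.14) = −12381.968.
Balance: K_1 + 21.55×ρ = K_2, so ρ = (K_2 − K_1)/21.55 = 57969.6/21.55 = 2690 kg/m³.

2690 kg/m³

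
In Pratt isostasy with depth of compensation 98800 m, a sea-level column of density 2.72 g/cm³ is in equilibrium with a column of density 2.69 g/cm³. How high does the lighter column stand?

1100 m

ρ_ref D = ρ (D + h) → h = D (ρ_ref − ρ)/ρ.
h = 98800 m × (2.72 − 2.69)/2.69 = 1100 m.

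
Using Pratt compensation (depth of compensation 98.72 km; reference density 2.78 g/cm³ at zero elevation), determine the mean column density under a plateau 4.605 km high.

2.66 g/cm³

Pratt balance: ρ_ref D = ρ (D + h).
ρ = ρ_ref D/(D + h) = 2.78 × 98.72 km/(98.72 km + 4.605 km) = 2.66 g/cm³.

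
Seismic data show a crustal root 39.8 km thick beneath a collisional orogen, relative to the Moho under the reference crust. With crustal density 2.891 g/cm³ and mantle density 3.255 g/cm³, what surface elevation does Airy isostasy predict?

5.01 km

In Airy isostatic equilibrium: ρ_c h = (ρ_m − ρ_c) r.
h = r (ρ_m − ρ_c) / ρ_c = 39.8 km × (3.255 − 2.891) / 2.891 = 5.01 km.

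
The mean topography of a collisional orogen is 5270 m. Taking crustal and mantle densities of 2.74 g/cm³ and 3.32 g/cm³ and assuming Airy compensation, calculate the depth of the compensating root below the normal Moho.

24900 m

Equating mass per unit area of the two columns: the weight of the topography is balanced by the buoyancy of the root, ρ_c h = (ρ_m − ρ_c) r.
r = h · ρ_c / (ρ_m − ρ_c) = 5270 m × 2.74 / (3.32 − 2.74) = 24900 m.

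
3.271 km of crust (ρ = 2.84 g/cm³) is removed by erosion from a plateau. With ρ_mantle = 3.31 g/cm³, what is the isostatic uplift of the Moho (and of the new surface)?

Unloading: uplift u = e ρ_c/ρ_m = 3.271 km × 2.84/3.31 = 2.81 km.

2.81 km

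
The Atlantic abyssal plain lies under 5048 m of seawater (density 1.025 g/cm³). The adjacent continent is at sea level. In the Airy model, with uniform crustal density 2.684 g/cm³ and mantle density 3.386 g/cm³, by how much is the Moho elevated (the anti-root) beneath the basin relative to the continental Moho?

11900 m

Equating mass per unit area of the two columns: replacing crust with seawater at the top is compensated by replacing crust with mantle at the base: d (ρ_c − ρ_w) = a (ρ_m − ρ_c).
a = d (ρ_c − ρ_w)/(ρ_m − ρ_c) = 5048 m × 1.659/0.702 = 11900 m.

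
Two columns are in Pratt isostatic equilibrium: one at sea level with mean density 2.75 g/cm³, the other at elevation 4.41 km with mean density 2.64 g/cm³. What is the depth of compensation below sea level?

106 km

ρ_ref D = ρ (D + h) → D (ρ_ref − ρ) = ρ h.
D = ρ h/(ρ_ref − ρ) = 2.64 × 4.41 km/(2.75 − 2.64) = 106 km.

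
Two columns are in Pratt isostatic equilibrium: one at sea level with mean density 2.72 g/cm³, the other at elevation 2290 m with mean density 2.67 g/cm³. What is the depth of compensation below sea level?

122000 m

ρ_ref D = ρ (D + h) → D (ρ_ref − ρ) = ρ h.
D = ρ h/(ρ_ref − ρ) = 2.67 × 2290 m/(2.72 − 2.67) = 122000 m.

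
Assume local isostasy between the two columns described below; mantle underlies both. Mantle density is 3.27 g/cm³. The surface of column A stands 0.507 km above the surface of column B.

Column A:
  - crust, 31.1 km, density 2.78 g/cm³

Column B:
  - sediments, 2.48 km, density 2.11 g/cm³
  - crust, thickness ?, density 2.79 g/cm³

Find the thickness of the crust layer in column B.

Take the compensation level at the base of the deeper column (depth z_c below the surface of column A) and equate Σ ρ_i t_i down to z_c; mantle fills any gap and the z_c terms cancel.
Column A: 31.1×2.78 + (z_c − 31.1)×3.27
Column B: 0.507×0 + 2.48×2.11 + x×2.79 + (z_c − 0.507 − 2.48 − x)×3.27
The z_c×3.27 term appears on both sides and cancels. Collect the known terms of each column as K = Σ(ρt)_known − 3.27 × (depth of known layers): K_A = 86.458 − 3.27×31.1 = −15.239; K_B = 5.2328 − 3.27×(0.507 + 2.48) = −4.53469.
Balance: K_A = K_B − x×(3.27 − 2.79), so x = (K_B − K_A)/(3.27 − 2.79) = 10.7043/0.48 = 22.3 km.

22.3 km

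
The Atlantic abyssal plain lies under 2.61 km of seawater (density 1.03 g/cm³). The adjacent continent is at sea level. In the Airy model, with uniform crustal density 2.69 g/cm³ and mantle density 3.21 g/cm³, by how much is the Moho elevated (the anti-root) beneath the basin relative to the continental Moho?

8.33 km

Isostatic balance requires: replacing crust with seawater at the top is compensated by replacing crust with mantle at the base: d (ρ_c − ρ_w) = a (ρ_m − ρ_c).
a = d (ρ_c − ρ_w)/(ρ_m − ρ_c) = 2.61 km × 1.66/0.52 = 8.33 km.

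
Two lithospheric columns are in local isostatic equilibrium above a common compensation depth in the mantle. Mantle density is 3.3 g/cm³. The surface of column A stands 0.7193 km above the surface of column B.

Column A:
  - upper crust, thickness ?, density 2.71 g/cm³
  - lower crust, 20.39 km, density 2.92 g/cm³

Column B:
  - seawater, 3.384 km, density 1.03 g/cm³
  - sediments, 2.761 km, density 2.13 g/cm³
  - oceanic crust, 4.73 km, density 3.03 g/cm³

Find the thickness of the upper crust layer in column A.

11.6 km

Take the compensation level at the base of the deeper column (depth z_c below the surface of column A) and equate Σ ρ_i t_i down to z_c; mantle fills any gap and the z_c terms cancel.
Column A: x×2.71 + 20.39×2.92 + (z_c − 20.39 − x)×3.3
Column B: 0.7193×0 + 3.384×1.03 + 2.761×2.13 + 4.73×3.03 + (z_c − 0.7193 − 10.875)×3.3
The z_c×3.3 term appears on both sides and cancels. Collect the known terms of each column as K = Σ(ρt)_known − 3.3 × (depth of known layers): K_A = 59.5388 − 3.3×20.39 = −7.7482; K_B = 23.69835 − 3.3×(0.7193 + 10.875) = −14.56284.
Balance: K_A − x×(3.3 − 2.71) = K_B, so x = (K_A − K_B)/(3.3 − 2.71) = 6.81464/0.59 = 11.6 km.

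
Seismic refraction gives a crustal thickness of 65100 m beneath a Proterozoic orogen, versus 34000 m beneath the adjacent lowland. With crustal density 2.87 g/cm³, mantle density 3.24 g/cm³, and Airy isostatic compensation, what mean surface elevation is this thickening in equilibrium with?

3550 m

Excess crust Δ = 65100 m − 34000 m = 31100 m, split between elevation h and root r with h + r = Δ.
Airy balance ρ_c h = (ρ_m − ρ_c) r gives r = h ρ_c/(ρ_m − ρ_c), so h (1 + ρ_c/(ρ_m − ρ_c)) = Δ, i.e. h = Δ (ρ_m − ρ_c)/ρ_m.
h = 31100 m × 0.37/3.24 = 3550 m.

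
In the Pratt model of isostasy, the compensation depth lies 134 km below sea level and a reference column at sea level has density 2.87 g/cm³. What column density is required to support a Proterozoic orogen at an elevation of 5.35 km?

2.76 g/cm³

Pratt balance: ρ_ref D = ρ (D + h).
ρ = ρ_ref D/(D + h) = 2.87 × 134 km/(134 km + 5.35 km) = 2.76 g/cm³.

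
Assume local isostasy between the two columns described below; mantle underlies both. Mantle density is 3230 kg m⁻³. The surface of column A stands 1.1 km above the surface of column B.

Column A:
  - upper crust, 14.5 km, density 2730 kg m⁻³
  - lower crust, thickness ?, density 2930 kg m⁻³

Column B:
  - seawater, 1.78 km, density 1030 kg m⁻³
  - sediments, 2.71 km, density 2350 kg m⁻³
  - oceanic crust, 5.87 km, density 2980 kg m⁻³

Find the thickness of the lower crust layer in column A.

Take the compensation level at the base of the deeper column (depth z_c below the surface of column A) and equate Σ ρ_i t_i down to z_c; mantle fills any gap and the z_c terms cancel.
Column A: 14.5×2730 + x×2930 + (z_c − 14.5 − x)×3230
Column B: 1.1×0 + 1.78×1030 + 2.71×2350 + 5.87×2980 + (z_c − 1.1 − 10.36)×3230
The z_c×3230 term appears on both sides and cancels. Collect the known terms of each column as K = Σ(ρt)_known − 3230 × (depth of known layers): K_A = 39585 − 3230×14.5 = −7250; K_B = 25694.5 − 3230×(1.1 + 10.36) = −11321.3.
Balance: K_A − x×(3230 − 2930) = K_B, so x = (K_A − K_B)/(3230 − 2930) = 4071.3/300 = 13.6 km.

13.6 km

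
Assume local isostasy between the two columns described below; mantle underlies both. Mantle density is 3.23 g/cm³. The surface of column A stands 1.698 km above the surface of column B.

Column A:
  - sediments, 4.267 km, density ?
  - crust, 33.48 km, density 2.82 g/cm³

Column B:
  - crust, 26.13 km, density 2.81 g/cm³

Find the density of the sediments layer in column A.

Take the compensation level at the base of the deeper column (depth z_c below the surface of column A) and equate Σ ρ_i t_i down to z_c; mantle fills any gap and the z_c terms cancel.
Column A: 4.267×ρ + 33.48×2.82 + (z_c − 37.747)×3.23
Column B: 1.698×0 + 26.13×2.81 + (z_c − 1.698 − 26.13)×3.23
The z_c×3.23 term appears on both sides and cancels. Collect the known terms of each column as K = Σ(ρt)_known − 3.23 × (depth of known layers): K_A = 94.4136 − 3.23×37.747 = −27.50921; K_B = 73.4253 − 3.23×(1.698 + 26.13) = −16.45914.
Balance: K_A + 4.267×ρ = K_B, so ρ = (K_B − K_A)/4.267 = 11.0501/4.267 = 2.59 g/cm³.

2.59 g/cm³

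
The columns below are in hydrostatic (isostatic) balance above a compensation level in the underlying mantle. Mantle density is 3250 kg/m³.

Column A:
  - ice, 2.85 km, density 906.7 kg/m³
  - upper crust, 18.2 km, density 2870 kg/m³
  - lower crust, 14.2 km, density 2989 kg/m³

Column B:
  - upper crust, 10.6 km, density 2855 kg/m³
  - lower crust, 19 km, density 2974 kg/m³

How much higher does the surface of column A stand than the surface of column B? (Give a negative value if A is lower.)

For any compensation level in the mantle, the mantle terms cancel and isostasy reduces to e = (Σt_A − Σt_B) − (Σ(ρt)_A − Σ(ρt)_B) / ρ_m.
Σt_A = 35.25 km; Σt_B = 29.6 km; Σ(ρt)_A = 97261.895; Σ(ρt)_B = 86769 (in km·kg/m³).
e = (35.25 − 29.6) − (97261.895 − 86769) / 3250 = 2.42 km.

2.42 km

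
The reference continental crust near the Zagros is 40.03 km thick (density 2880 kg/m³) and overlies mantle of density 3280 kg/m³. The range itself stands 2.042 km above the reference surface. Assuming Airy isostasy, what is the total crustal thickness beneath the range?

Root depth r = h ρ_c / (ρ_m − ρ_c) = 2.042 km × 2880 / 400 = 14.7 km.
Total thickness = T + h + r = 40.03 km + 2.042 km + 14.7 km = 56.8 km.

56.8 km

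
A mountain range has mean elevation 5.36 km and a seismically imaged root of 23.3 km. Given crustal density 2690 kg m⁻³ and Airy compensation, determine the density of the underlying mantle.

3310 kg m⁻³

Airy balance: ρ_c h = (ρ_m − ρ_c) r → ρ_m = ρ_c (1 + h/r).
ρ_m = 2690 × (1 + 5.36 km/23.3 km) = 3310 kg m⁻³.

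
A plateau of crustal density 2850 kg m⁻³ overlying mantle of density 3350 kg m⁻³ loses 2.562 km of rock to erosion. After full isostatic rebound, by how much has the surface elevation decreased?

Rebound u = e ρ_c/ρ_m = 2.562 km × 2850/3350 = 2.18 km.
Net surface drop = e − u = 2.562 km − 2.18 km = e (ρ_m − ρ_c)/ρ_m = 0.382 km.

0.382 km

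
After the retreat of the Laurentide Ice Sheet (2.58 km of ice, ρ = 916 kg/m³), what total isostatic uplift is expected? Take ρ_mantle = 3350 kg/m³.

Removing the load lets mantle flow back in; uplift u satisfies ρ_ice t = ρ_m u.
u = t ρ_ice/ρ_m = 2.58 km × 916/3350 = 0.705 km.

0.705 km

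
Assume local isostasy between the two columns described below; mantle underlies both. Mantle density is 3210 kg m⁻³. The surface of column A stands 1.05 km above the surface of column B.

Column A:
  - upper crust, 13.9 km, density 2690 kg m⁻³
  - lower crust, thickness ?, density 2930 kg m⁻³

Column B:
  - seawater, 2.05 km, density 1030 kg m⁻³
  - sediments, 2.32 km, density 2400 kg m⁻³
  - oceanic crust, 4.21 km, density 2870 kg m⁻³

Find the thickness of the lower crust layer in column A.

Take the compensation level at the base of the deeper column (depth z_c below the surface of column A) and equate Σ ρ_i t_i down to z_c; mantle fills any gap and the z_c terms cancel.
Column A: 13.9×2690 + x×2930 + (z_c − 13.9 − x)×3210
Column B: 1.05×0 + 2.05×1030 + 2.32×2400 + 4.21×2870 + (z_c − 1.05 − 8.58)×3210
The z_c×3210 term appears on both sides and cancels. Collect the known terms of each column as K = Σ(ρt)_known − 3210 × (depth of known layers): K_A = 37391 − 3210×13.9 = −7228; K_B = 19762.2 − 3210×(1.05 + 8.58) = −11150.1.
Balance: K_A − x×(3210 − 2930) = K_B, so x = (K_A − K_B)/(3210 − 2930) = 3922.1/280 = 14 km.

14 km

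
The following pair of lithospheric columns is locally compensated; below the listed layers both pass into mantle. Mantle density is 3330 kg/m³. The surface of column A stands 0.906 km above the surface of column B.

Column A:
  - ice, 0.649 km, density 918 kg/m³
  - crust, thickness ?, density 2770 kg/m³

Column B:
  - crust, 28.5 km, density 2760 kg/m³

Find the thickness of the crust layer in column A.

31.6 km

Take the compensation level at the base of the deeper column (depth z_c below the surface of column A) and equate Σ ρ_i t_i down to z_c; mantle fills any gap and the z_c terms cancel.
Column A: 0.649×918 + x×2770 + (z_c − 0.649 − x)×3330
Column B: 0.906×0 + 28.5×2760 + (z_c − 0.906 − 28.5)×3330
The z_c×3330 term appears on both sides and cancels. Collect the known terms of each column as K = Σ(ρt)_known − 3330 × (depth of known layers): K_A = 595.782 − 3330×0.649 = −1565.388; K_B = 78660 − 3330×(0.906 + 28.5) = −19261.98.
Balance: K_A − x×(3330 − 2770) = K_B, so x = (K_A − K_B)/(3330 − 2770) = 17696.6/560 = 31.6 km.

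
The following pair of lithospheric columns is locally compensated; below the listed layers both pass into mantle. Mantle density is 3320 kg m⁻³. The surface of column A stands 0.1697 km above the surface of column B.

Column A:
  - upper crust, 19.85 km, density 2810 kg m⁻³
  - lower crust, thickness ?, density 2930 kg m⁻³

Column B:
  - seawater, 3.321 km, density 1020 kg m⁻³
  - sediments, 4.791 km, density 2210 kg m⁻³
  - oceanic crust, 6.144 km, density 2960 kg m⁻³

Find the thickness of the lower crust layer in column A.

Take the compensation level at the base of the deeper column (depth z_c below the surface of column A) and equate Σ ρ_i t_i down to z_c; mantle fills any gap and the z_c terms cancel.
Column A: 19.85×2810 + x×2930 + (z_c − 19.85 − x)×3320
Column B: 0.1697×0 + 3.321×1020 + 4.791×2210 + 6.144×2960 + (z_c − 0.1697 − 14.256)×3320
The z_c×3320 term appears on both sides and cancels. Collect the known terms of each column as K = Σ(ρt)_known − 3320 × (depth of known layers): K_A = 55778.5 − 3320×19.85 = −10123.5; K_B = 32161.77 − 3320×(0.1697 + 14.256) = −15731.554.
Balance: K_A − x×(3320 − 2930) = K_B, so x = (K_A − K_B)/(3320 − 2930) = 5608.05/390 = 14.4 km.

14.4 km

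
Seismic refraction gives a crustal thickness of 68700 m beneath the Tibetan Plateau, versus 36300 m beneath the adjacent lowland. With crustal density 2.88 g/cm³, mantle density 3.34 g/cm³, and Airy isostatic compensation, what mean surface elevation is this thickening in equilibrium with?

4460 m

Excess crust Δ = 68700 m − 36300 m = 32400 m, split between elevation h and root r with h + r = Δ.
Airy balance ρ_c h = (ρ_m − ρ_c) r gives r = h ρ_c/(ρ_m − ρ_c), so h (1 + ρ_c/(ρ_m − ρ_c)) = Δ, i.e. h = Δ (ρ_m − ρ_c)/ρ_m.
h = 32400 m × 0.46/3.34 = 4460 m.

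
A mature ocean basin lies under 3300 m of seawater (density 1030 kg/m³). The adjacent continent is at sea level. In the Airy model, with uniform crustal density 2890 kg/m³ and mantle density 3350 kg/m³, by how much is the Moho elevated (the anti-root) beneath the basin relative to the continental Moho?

In Airy isostatic equilibrium: replacing crust with seawater at the top is compensated by replacing crust with mantle at the base: d (ρ_c − ρ_w) = a (ρ_m − ρ_c).
a = d (ρ_c − ρ_w)/(ρ_m − ρ_c) = 3300 m × 1860/460 = 13300 m.

13300 m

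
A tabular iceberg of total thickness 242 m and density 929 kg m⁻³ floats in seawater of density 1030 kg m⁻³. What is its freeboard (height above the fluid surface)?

Floating equilibrium: submerged depth d = t ρ_obj/ρ_fluid = 242 m × 929/1030 = 218.3 m.
Freeboard = t − d = 242 m − 218.3 m = 23.7 m.

23.7 m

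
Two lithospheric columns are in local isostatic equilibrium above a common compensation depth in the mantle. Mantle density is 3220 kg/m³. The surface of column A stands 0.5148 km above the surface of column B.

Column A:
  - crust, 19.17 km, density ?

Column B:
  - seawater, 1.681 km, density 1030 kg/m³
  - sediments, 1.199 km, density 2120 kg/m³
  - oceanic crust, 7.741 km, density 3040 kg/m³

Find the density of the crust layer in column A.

Take the compensation level at the base of the deeper column (depth z_c below the surface of column A) and equate Σ ρ_i t_i down to z_c; mantle fills any gap and the z_c terms cancel.
Column A: 19.17×ρ + (z_c − 19.17)×3220
Column B: 0.5148×0 + 1.681×1030 + 1.199×2120 + 7.741×3040 + (z_c − 0.5148 − 10.621)×3220
The z_c×3220 term appears on both sides and cancels. Collect the known terms of each column as K = Σ(ρt)_known − 3220 × (depth of known layers): K_A = 0 − 3220×19.17 = −61727.4; K_B = 27805.95 − 3220×(0.5148 + 10.621) = −8051.326.
Balance: K_A + 19.17×ρ = K_B, so ρ = (K_B − K_A)/19.17 = 53676.1/19.17 = 2800 kg/m³.

2800 kg/m³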